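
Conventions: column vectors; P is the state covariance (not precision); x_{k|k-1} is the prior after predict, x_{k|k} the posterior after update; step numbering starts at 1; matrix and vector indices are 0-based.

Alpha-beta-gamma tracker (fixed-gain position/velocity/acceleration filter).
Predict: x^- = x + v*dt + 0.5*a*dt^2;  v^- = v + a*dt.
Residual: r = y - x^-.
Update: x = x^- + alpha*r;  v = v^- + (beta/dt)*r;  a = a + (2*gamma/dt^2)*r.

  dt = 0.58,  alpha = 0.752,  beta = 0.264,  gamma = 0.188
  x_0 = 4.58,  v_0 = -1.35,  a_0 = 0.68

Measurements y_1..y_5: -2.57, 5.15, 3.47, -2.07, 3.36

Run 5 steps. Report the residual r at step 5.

resid = 3.6073

step 1: x_pred=3.9114  r=-6.4814  x^+=-0.9626  v^+=-3.9057  a^+=-6.5643
step 2: x_pred=-4.3321  r=9.4821  x^+=2.7984  v^+=-3.3971  a^+=4.0339
step 3: x_pred=1.5066  r=1.9634  x^+=2.9831  v^+=-0.1637  a^+=6.2284
step 4: x_pred=3.9357  r=-6.0057  x^+=-0.5806  v^+=0.7151  a^+=-0.4843
step 5: x_pred=-0.2473  r=3.6073  x^+=2.4654  v^+=2.0761  a^+=3.5476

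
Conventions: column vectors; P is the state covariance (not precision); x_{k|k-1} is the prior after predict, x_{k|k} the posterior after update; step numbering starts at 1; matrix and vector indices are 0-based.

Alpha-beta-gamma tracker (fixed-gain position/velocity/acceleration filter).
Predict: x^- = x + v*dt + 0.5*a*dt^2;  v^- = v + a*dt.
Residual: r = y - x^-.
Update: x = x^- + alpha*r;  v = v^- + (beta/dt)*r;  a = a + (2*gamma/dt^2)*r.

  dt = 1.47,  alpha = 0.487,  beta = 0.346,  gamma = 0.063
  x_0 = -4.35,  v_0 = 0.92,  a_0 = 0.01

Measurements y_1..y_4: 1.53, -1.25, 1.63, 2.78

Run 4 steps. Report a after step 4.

step 1: x_pred=-2.9868  r=4.5168  x^+=-0.7871  v^+=1.9978  a^+=0.2734
step 2: x_pred=2.4451  r=-3.6951  x^+=0.6456  v^+=1.5300  a^+=0.0579
step 3: x_pred=2.9572  r=-1.3272  x^+=2.3109  v^+=1.3027  a^+=-0.0195
step 4: x_pred=4.2048  r=-1.4248  x^+=3.5109  v^+=0.9387  a^+=-0.1026

a_post = -0.1026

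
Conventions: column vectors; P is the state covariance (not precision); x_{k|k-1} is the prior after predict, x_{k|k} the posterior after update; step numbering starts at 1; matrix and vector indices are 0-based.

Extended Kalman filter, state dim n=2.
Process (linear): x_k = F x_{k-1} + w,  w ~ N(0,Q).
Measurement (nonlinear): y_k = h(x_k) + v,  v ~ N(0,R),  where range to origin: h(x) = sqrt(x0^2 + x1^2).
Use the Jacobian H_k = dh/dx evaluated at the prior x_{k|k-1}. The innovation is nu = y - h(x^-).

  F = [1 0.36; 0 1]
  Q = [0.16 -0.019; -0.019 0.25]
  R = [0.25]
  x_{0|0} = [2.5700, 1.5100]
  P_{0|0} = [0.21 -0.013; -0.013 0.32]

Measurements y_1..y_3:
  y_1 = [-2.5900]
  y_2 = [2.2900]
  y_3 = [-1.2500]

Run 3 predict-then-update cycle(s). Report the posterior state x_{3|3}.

step 1: x^-=[3.1136, 1.5100]  P^-=[0.4021 0.0832; 0.0832 0.5700]  H_jac=[0.8998 0.4364]  S=[0.7494]  K=[0.5312; 0.4318]  nu=[-6.0504]  x^+=[-0.1006, -1.1025]  P^+=[0.1906 -0.0887; -0.0887 0.4303]
step 2: x^-=[-0.4975, -1.1025]  P^-=[0.3425 0.0472; 0.0472 0.6803]  H_jac=[-0.4113 -0.9115]  S=[0.9085]  K=[-0.2024; -0.7039]  nu=[1.0804]  x^+=[-0.7162, -1.8630]  P^+=[0.3053 -0.0822; -0.0822 0.2302]
step 3: x^-=[-1.3869, -1.8630]  P^-=[0.4359 -0.0184; -0.0184 0.4802]  H_jac=[-0.5971 -0.8021]  S=[0.6968]  K=[-0.3524; -0.5370]  nu=[-3.5725]  x^+=[-0.1279, 0.0555]  P^+=[0.3494 -0.1503; -0.1503 0.2792]

x_post = [-0.1279, 0.0555]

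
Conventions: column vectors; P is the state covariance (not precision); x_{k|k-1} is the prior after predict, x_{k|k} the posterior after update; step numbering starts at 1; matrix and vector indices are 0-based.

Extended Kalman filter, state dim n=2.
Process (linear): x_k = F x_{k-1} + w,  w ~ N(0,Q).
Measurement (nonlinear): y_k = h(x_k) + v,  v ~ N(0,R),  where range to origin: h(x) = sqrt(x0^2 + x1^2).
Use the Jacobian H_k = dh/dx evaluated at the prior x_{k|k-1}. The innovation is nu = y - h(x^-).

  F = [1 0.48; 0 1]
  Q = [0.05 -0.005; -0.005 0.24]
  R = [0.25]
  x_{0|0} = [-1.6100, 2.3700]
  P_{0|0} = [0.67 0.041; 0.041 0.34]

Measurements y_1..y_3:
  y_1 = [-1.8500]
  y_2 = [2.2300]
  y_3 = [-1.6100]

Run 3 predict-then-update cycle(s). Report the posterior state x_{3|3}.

step 1: x^-=[-0.4724, 2.3700]  P^-=[0.8377 0.1992; 0.1992 0.5800]  H_jac=[-0.1955 0.9807]  S=[0.7635]  K=[0.0414; 0.6940]  nu=[-4.2666]  x^+=[-0.6490, -0.5912]  P^+=[0.8364 0.1773; 0.1773 0.2123]
step 2: x^-=[-0.9328, -0.5912]  P^-=[1.1055 0.2741; 0.2741 0.4523]  H_jac=[-0.8447 -0.5353]  S=[1.4162]  K=[-0.7630; -0.3345]  nu=[1.1257]  x^+=[-1.7916, -0.9676]  P^+=[0.2811 -0.0872; -0.0872 0.2938]
step 3: x^-=[-2.2561, -0.9676]  P^-=[0.3151 0.0488; 0.0488 0.5338]  H_jac=[-0.9190 -0.3942]  S=[0.6344]  K=[-0.4867; -0.4024]  nu=[-4.0648]  x^+=[-0.2776, 0.6680]  P^+=[0.1648 -0.0754; -0.0754 0.4311]

x_post = [-0.2776, 0.6680]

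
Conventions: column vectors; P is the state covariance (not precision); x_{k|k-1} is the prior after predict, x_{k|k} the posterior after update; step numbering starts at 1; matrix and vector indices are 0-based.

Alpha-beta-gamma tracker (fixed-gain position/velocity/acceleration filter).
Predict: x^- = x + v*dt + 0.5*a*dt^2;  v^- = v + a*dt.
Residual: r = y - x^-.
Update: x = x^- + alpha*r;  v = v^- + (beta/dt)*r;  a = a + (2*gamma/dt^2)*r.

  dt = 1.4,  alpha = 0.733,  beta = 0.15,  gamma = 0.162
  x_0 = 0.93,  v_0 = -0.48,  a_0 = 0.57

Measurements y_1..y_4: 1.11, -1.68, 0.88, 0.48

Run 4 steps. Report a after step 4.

a_post = -0.1917

step 1: x_pred=0.8166  r=0.2934  x^+=1.0317  v^+=0.3494  a^+=0.6185
step 2: x_pred=2.1270  r=-3.8070  x^+=-0.6635  v^+=0.8074  a^+=-0.0108
step 3: x_pred=0.4563  r=0.4237  x^+=0.7669  v^+=0.8377  a^+=0.0592
step 4: x_pred=1.9977  r=-1.5177  x^+=0.8852  v^+=0.7580  a^+=-0.1917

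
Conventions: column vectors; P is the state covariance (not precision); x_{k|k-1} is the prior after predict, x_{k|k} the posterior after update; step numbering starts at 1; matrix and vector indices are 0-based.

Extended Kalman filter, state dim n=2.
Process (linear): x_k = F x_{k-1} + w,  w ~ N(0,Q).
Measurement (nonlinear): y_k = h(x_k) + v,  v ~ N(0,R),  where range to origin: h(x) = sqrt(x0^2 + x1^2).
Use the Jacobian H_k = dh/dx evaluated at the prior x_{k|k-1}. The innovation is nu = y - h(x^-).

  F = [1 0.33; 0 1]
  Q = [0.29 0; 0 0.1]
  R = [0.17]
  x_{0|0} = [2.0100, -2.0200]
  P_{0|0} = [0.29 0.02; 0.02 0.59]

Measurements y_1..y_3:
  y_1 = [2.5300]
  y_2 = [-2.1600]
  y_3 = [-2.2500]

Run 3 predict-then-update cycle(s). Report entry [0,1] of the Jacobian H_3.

step 1: x^-=[1.3434, -2.0200]  P^-=[0.6575 0.2147; 0.2147 0.6900]  H_jac=[0.5538 -0.8327]  S=[0.6520]  K=[0.2842; -0.6988]  nu=[0.1041]  x^+=[1.3730, -2.0927]  P^+=[0.6048 0.3442; 0.3442 0.3716]
step 2: x^-=[0.6824, -2.0927]  P^-=[1.1624 0.4668; 0.4668 0.4716]  H_jac=[0.3100 -0.9507]  S=[0.4328]  K=[-0.1928; -0.7016]  nu=[-4.3612]  x^+=[1.5234, 0.9669]  P^+=[1.1463 0.4083; 0.4083 0.2586]
step 3: x^-=[1.8424, 0.9669]  P^-=[1.7339 0.4936; 0.4936 0.3586]  H_jac=[0.8855 0.4647]  S=[2.0132]  K=[0.8766; 0.2999]  nu=[-4.3307]  x^+=[-1.9539, -0.3318]  P^+=[0.1870 -0.0356; -0.0356 0.1775]

H_jac[0,1] = 0.4647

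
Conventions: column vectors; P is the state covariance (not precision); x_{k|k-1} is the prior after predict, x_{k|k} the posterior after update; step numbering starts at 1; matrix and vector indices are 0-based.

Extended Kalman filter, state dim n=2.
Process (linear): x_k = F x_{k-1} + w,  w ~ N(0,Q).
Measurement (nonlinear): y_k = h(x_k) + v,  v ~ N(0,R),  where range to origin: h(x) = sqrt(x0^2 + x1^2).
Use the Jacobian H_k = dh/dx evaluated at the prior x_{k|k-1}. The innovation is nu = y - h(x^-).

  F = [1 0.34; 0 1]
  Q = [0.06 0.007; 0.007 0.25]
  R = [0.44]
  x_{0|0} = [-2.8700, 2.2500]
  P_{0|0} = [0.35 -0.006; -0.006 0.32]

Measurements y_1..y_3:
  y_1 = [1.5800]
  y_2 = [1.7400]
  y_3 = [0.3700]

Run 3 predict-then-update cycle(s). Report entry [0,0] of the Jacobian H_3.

step 1: x^-=[-2.1050, 2.2500]  P^-=[0.4429 0.1098; 0.1098 0.5700]  H_jac=[-0.6832 0.7302]  S=[0.8411]  K=[-0.2644; 0.4057]  nu=[-1.5012]  x^+=[-1.7081, 1.6410]  P^+=[0.3841 0.2000; 0.2000 0.4316]
step 2: x^-=[-1.1501, 1.6410]  P^-=[0.6300 0.3538; 0.3538 0.6816]  H_jac=[-0.5739 0.8189]  S=[0.7721]  K=[-0.0931; 0.4599]  nu=[-0.2639]  x^+=[-1.1255, 1.5196]  P^+=[0.6233 0.3868; 0.3868 0.5182]
step 3: x^-=[-0.6089, 1.5196]  P^-=[1.0063 0.5700; 0.5700 0.7682]  H_jac=[-0.3719 0.9283]  S=[0.8476]  K=[0.1827; 0.5912]  nu=[-1.2671]  x^+=[-0.8404, 0.7705]  P^+=[0.9780 0.4785; 0.4785 0.4720]

H_jac[0,0] = -0.3719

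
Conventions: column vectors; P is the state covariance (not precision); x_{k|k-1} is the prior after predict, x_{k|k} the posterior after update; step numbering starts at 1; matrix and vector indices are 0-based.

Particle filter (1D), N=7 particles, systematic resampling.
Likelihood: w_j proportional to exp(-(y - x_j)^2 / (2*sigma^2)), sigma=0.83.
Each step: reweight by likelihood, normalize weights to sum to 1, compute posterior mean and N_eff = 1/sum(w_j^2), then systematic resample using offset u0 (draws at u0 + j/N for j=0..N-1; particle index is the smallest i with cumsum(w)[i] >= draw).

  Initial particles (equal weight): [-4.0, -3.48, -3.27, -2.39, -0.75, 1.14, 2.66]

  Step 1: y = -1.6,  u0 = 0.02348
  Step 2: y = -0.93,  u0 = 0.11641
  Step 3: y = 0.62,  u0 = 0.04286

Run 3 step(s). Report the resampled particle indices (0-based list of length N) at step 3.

step 1: w=[0.0105, 0.0528, 0.0907, 0.4366, 0.4065, 0.0030, 0.0000]  mean=-1.8673  Neff=2.7253  idx=[1, 3, 3, 3, 4, 4, 4]
step 2: w=[0.0025, 0.0595, 0.0595, 0.0595, 0.2730, 0.2730, 0.2730]  mean=-1.0495  Neff=4.2694  idx=[2, 4, 4, 5, 5, 6, 6]
step 3: w=[0.0009, 0.1665, 0.1665, 0.1665, 0.1665, 0.1665, 0.1665]  mean=-0.7515  Neff=6.0109  idx=[1, 2, 2, 3, 4, 5, 6]

resampled_idx = [1, 2, 2, 3, 4, 5, 6]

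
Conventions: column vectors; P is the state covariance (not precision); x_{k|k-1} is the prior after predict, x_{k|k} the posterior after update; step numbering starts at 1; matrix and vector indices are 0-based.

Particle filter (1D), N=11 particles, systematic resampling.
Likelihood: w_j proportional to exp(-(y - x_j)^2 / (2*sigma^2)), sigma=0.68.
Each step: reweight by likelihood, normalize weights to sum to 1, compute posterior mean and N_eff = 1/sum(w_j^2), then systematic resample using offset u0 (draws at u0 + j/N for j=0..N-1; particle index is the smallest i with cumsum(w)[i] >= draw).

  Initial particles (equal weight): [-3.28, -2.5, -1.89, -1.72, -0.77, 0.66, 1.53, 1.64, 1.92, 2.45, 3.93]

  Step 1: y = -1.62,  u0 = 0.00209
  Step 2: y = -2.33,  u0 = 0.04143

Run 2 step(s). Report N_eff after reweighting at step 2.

N_eff = 9.7762

step 1: w=[0.0178, 0.1514, 0.3233, 0.3461, 0.1602, 0.0013, 0.0000, 0.0000, 0.0000, 0.0000, 0.0000]  mean=-1.7656  Neff=3.6606  idx=[0, 1, 2, 2, 2, 2, 3, 3, 3, 3, 4]
step 2: w=[0.0514, 0.1321, 0.1105, 0.1105, 0.1105, 0.1105, 0.0911, 0.0911, 0.0911, 0.0911, 0.0098]  mean=-1.9690  Neff=9.7762  idx=[0, 1, 2, 3, 4, 4, 5, 6, 7, 8, 9]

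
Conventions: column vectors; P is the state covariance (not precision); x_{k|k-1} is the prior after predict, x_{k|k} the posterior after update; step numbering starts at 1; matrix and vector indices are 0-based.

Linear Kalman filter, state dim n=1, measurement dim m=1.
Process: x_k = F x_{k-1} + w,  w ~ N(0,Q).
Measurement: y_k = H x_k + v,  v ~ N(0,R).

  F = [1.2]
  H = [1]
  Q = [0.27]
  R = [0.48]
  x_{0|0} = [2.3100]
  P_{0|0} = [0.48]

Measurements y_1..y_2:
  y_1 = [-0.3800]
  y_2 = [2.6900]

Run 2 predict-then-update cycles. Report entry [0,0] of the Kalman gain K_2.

step 1: x^-=[2.7720]  P^-=[0.9612]  S=[1.4412]  K=[0.6669]  nu=[-3.1520]  x^+=[0.6698]  P^+=[0.3201]
step 2: x^-=[0.8038]  P^-=[0.7310]  S=[1.2110]  K=[0.6036]  nu=[1.8862]  x^+=[1.9423]  P^+=[0.2897]

K[0,0] = 0.6036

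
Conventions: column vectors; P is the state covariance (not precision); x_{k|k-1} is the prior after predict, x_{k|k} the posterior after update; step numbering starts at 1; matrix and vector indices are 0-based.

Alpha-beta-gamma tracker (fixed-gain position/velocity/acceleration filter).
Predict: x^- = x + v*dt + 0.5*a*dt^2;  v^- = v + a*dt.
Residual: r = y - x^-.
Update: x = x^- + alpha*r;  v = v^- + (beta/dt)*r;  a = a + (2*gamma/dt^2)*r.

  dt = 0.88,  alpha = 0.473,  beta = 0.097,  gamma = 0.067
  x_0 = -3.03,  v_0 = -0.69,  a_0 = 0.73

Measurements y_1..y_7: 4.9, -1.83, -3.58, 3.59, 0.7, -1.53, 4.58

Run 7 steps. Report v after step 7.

step 1: x_pred=-3.3545  r=8.2545  x^+=0.5499  v^+=0.8623  a^+=2.1583
step 2: x_pred=2.1444  r=-3.9744  x^+=0.2645  v^+=2.3235  a^+=1.4706
step 3: x_pred=2.8786  r=-6.4586  x^+=-0.1763  v^+=2.9058  a^+=0.3530
step 4: x_pred=2.5175  r=1.0725  x^+=3.0248  v^+=3.3347  a^+=0.5386
step 5: x_pred=6.1679  r=-5.4679  x^+=3.5816  v^+=3.2060  a^+=-0.4075
step 6: x_pred=6.2450  r=-7.7750  x^+=2.5674  v^+=1.9903  a^+=-1.7529
step 7: x_pred=3.6402  r=0.9398  x^+=4.0847  v^+=0.5514  a^+=-1.5903

v_post = 0.5514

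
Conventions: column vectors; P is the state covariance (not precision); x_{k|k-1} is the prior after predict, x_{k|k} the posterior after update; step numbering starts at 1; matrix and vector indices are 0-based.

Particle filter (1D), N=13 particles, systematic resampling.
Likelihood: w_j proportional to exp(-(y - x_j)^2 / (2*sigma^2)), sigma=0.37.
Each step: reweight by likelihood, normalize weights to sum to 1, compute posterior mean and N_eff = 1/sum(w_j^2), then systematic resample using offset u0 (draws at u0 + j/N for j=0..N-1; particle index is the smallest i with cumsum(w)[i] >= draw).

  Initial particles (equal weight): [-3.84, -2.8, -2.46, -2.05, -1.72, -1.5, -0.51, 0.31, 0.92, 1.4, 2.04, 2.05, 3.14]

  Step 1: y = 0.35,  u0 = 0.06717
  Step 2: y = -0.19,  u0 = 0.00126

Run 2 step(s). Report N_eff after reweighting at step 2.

step 1: w=[0.0000, 0.0000, 0.0000, 0.0000, 0.0000, 0.0000, 0.0485, 0.7181, 0.2205, 0.0129, 0.0000, 0.0000, 0.0000]  mean=0.4188  Neff=1.7643  idx=[7, 7, 7, 7, 7, 7, 7, 7, 7, 7, 8, 8, 9]
step 2: w=[0.0994, 0.0994, 0.0994, 0.0994, 0.0994, 0.0994, 0.0994, 0.0994, 0.0994, 0.0994, 0.0028, 0.0028, 0.0000]  mean=0.3134  Neff=10.1100  idx=[0, 0, 1, 2, 3, 3, 4, 5, 6, 6, 7, 8, 9]

N_eff = 10.1100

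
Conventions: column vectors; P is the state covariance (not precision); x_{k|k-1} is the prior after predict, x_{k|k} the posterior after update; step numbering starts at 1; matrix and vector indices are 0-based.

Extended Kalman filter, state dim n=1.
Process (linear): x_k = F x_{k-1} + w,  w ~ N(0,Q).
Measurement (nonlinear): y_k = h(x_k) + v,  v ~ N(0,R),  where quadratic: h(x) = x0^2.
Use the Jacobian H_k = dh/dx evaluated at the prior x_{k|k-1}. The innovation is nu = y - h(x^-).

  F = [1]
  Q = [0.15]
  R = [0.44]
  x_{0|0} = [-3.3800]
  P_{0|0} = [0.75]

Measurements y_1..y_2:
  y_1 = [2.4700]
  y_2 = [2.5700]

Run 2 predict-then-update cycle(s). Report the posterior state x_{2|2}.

step 1: x^-=[-3.3800]  P^-=[0.9000]  H_jac=[-6.7600]  S=[41.5678]  K=[-0.1464]  nu=[-8.9544]  x^+=[-2.0694]  P^+=[0.0095]
step 2: x^-=[-2.0694]  P^-=[0.1595]  H_jac=[-4.1388]  S=[3.1727]  K=[-0.2081]  nu=[-1.7124]  x^+=[-1.7130]  P^+=[0.0221]

x_post = [-1.7130]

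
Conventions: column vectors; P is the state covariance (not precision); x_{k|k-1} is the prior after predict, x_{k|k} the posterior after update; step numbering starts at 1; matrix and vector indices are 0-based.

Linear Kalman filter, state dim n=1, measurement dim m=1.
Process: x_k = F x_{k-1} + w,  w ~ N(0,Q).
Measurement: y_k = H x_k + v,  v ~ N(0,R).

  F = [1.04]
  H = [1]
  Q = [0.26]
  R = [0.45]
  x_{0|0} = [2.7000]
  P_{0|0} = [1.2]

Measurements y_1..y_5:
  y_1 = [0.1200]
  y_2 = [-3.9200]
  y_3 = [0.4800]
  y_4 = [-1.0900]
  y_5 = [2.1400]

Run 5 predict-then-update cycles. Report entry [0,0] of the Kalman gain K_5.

K[0,0] = 0.5373

step 1: x^-=[2.8080]  P^-=[1.5579]  S=[2.0079]  K=[0.7759]  nu=[-2.6880]  x^+=[0.7224]  P^+=[0.3491]
step 2: x^-=[0.7513]  P^-=[0.6376]  S=[1.0876]  K=[0.5863]  nu=[-4.6713]  x^+=[-1.9873]  P^+=[0.2638]
step 3: x^-=[-2.0668]  P^-=[0.5453]  S=[0.9953]  K=[0.5479]  nu=[2.5468]  x^+=[-0.6714]  P^+=[0.2466]
step 4: x^-=[-0.6983]  P^-=[0.5267]  S=[0.9767]  K=[0.5393]  nu=[-0.3917]  x^+=[-0.9095]  P^+=[0.2427]
step 5: x^-=[-0.9459]  P^-=[0.5225]  S=[0.9725]  K=[0.5373]  nu=[3.0859]  x^+=[0.7120]  P^+=[0.2418]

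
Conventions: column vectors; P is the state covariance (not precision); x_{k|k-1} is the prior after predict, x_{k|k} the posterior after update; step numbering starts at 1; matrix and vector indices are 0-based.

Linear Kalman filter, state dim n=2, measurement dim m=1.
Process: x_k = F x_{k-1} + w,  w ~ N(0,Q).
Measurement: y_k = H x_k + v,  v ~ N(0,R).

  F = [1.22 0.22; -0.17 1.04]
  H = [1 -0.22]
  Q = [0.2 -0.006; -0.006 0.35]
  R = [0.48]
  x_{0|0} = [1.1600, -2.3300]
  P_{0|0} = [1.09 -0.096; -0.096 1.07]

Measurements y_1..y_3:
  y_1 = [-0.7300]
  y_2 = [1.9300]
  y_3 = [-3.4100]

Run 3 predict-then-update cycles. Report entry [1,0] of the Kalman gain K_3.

K[1,0] = 0.3019

step 1: x^-=[0.9026, -2.6204]  P^-=[1.8226 -0.1055; -0.1055 1.5728]  S=[2.4251]  K=[0.7611; -0.1862]  nu=[-2.2091]  x^+=[-0.7788, -2.2091]  P^+=[0.4177 0.2382; 0.2382 1.4887]
step 2: x^-=[-1.4361, -2.1651]  P^-=[1.0216 0.5412; 0.5412 1.8880]  S=[1.3549]  K=[0.6662; 0.0929]  nu=[2.8898]  x^+=[0.4890, -1.8966]  P^+=[0.4204 0.4574; 0.4574 1.8764]
step 3: x^-=[0.1793, -2.0556]  P^-=[1.1620 0.8994; 0.8994 2.2299]  S=[1.3543]  K=[0.7120; 0.3019]  nu=[-4.0415]  x^+=[-2.6982, -3.2756]  P^+=[0.4756 0.6083; 0.6083 2.1065]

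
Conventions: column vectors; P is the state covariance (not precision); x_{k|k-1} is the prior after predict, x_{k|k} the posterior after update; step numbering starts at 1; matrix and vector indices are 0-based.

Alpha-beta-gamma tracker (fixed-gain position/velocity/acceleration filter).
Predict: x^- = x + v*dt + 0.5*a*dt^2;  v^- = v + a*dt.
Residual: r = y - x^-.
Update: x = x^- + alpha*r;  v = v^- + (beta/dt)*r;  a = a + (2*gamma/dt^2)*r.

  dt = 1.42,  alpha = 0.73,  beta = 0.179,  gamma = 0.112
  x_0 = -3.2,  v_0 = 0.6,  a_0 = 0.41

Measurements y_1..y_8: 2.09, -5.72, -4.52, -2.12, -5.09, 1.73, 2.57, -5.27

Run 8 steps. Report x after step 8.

step 1: x_pred=-1.9346  r=4.0246  x^+=1.0033  v^+=1.6895  a^+=0.8571
step 2: x_pred=4.2666  r=-9.9866  x^+=-3.0236  v^+=1.6477  a^+=-0.2523
step 3: x_pred=-0.9382  r=-3.5818  x^+=-3.5529  v^+=0.8379  a^+=-0.6502
step 4: x_pred=-3.0186  r=0.8986  x^+=-2.3626  v^+=0.0279  a^+=-0.5504
step 5: x_pred=-2.8779  r=-2.2121  x^+=-4.4927  v^+=-1.0325  a^+=-0.7961
step 6: x_pred=-6.7615  r=8.4915  x^+=-0.5627  v^+=-1.0926  a^+=0.1472
step 7: x_pred=-1.9658  r=4.5358  x^+=1.3453  v^+=-0.3118  a^+=0.6511
step 8: x_pred=1.5590  r=-6.8290  x^+=-3.4262  v^+=-0.2481  a^+=-0.1076

x_post = -3.4262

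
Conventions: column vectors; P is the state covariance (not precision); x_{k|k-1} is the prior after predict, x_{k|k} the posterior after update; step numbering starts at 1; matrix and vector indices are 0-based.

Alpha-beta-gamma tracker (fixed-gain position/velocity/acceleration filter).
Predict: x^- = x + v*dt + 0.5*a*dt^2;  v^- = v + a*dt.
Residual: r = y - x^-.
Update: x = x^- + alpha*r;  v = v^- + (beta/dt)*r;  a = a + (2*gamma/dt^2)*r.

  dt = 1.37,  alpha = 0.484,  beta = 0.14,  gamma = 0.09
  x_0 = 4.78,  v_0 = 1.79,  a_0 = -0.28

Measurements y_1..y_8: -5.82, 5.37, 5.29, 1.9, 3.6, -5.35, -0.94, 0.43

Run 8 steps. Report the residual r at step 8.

step 1: x_pred=6.9695  r=-12.7895  x^+=0.7794  v^+=0.0994  a^+=-1.5066
step 2: x_pred=-0.4982  r=5.8682  x^+=2.3420  v^+=-1.3649  a^+=-0.9438
step 3: x_pred=-0.4135  r=5.7035  x^+=2.3470  v^+=-2.0750  a^+=-0.3968
step 4: x_pred=-0.8681  r=2.7681  x^+=0.4716  v^+=-2.3357  a^+=-0.1313
step 5: x_pred=-2.8515  r=6.4515  x^+=0.2710  v^+=-1.8563  a^+=0.4874
step 6: x_pred=-1.8148  r=-3.5352  x^+=-3.5258  v^+=-1.5499  a^+=0.1484
step 7: x_pred=-5.5099  r=4.5699  x^+=-3.2981  v^+=-0.8796  a^+=0.5866
step 8: x_pred=-3.9526  r=4.3826  x^+=-1.8314  v^+=0.3719  a^+=1.0069

resid = 4.3826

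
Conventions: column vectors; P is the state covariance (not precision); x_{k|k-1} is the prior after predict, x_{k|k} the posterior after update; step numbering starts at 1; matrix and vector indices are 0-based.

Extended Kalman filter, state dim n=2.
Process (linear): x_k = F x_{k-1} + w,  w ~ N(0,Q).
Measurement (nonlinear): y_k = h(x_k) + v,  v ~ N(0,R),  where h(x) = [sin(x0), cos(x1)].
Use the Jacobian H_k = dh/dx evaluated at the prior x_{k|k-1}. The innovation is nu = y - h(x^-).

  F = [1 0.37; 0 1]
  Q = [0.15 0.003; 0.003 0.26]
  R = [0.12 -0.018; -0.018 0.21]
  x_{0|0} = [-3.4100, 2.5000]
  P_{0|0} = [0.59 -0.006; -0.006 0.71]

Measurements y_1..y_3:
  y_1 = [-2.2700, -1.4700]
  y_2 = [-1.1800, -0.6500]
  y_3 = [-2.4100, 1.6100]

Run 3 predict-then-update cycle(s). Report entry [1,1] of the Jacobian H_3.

step 1: x^-=[-2.4850, 2.5000]  P^-=[0.8328 0.2597; 0.2597 0.9700]  H_jac=[-0.7921 0.0000; 0.0000 -0.5985]  S=[0.6425 0.1051; 0.1051 0.5574]  K=[-1.0123 -0.0879; -0.1546 -1.0123]  nu=[-1.6596, -0.6689]  x^+=[-0.7462, 3.4336]  P^+=[0.1514 0.0004; 0.0004 0.3506]
step 2: x^-=[0.5242, 3.4336]  P^-=[0.3497 0.1331; 0.1331 0.6106]  H_jac=[0.8657 0.0000; 0.0000 0.2879]  S=[0.3821 0.0152; 0.0152 0.2606]  K=[0.7883 0.1011; 0.2755 0.6584]  nu=[-1.6806, 0.3077]  x^+=[-0.7694, 3.1732]  P^+=[0.1072 0.0245; 0.0245 0.4631]
step 3: x^-=[0.4047, 3.1732]  P^-=[0.3387 0.1988; 0.1988 0.7231]  H_jac=[0.9192 0.0000; 0.0000 0.0316]  S=[0.4062 -0.0122; -0.0122 0.2107]  K=[0.7687 0.0744; 0.4540 0.1348]  nu=[-2.8037, 2.6095]  x^+=[-1.5564, 2.2518]  P^+=[0.0989 0.0566; 0.0566 0.6370]

H_jac[1,1] = 0.0316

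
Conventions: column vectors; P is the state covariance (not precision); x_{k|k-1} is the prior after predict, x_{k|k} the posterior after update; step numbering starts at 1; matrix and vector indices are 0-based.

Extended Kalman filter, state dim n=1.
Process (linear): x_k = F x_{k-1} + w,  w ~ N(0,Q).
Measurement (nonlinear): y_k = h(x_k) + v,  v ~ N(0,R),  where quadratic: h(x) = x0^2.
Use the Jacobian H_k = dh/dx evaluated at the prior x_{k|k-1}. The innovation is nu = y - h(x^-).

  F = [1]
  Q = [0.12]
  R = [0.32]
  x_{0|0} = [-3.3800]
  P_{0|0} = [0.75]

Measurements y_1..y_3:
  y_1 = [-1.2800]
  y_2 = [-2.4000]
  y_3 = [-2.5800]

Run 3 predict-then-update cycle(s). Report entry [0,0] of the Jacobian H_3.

H_jac[0,0] = -0.5993

step 1: x^-=[-3.3800]  P^-=[0.8700]  H_jac=[-6.7600]  S=[40.0769]  K=[-0.1467]  nu=[-12.7044]  x^+=[-1.5157]  P^+=[0.0069]
step 2: x^-=[-1.5157]  P^-=[0.1269]  H_jac=[-3.0313]  S=[1.4865]  K=[-0.2589]  nu=[-4.6972]  x^+=[-0.2997]  P^+=[0.0273]
step 3: x^-=[-0.2997]  P^-=[0.1473]  H_jac=[-0.5993]  S=[0.3729]  K=[-0.2368]  nu=[-2.6698]  x^+=[0.3325]  P^+=[0.1264]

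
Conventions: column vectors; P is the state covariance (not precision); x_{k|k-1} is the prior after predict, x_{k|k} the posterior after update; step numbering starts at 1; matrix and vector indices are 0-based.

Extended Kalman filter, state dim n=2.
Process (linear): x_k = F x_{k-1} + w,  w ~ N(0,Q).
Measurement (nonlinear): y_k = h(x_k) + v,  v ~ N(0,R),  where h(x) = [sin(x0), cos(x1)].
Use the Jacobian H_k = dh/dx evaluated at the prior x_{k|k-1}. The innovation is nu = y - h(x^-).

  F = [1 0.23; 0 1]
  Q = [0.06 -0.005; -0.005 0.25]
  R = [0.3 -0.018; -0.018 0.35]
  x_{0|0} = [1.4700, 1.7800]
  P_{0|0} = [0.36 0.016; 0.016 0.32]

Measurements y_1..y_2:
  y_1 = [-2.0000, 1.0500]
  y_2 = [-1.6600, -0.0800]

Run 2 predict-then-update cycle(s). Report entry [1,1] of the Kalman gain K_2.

K[1,1] = -0.5753

step 1: x^-=[1.8794, 1.7800]  P^-=[0.4443 0.0846; 0.0846 0.5700]  H_jac=[-0.3037 0.0000; 0.0000 -0.9782]  S=[0.3410 0.0071; 0.0071 0.8954]  K=[-0.3939 -0.0893; -0.0623 -0.6222]  nu=[-2.9528, 1.2577]  x^+=[2.9301, 1.1815]  P^+=[0.3837 0.0247; 0.0247 0.2215]
step 2: x^-=[3.2019, 1.1815]  P^-=[0.4668 0.0706; 0.0706 0.4715]  H_jac=[-0.9982 0.0000; 0.0000 -0.9252]  S=[0.7651 0.0472; 0.0472 0.7536]  K=[-0.6060 -0.0487; -0.0566 -0.5753]  nu=[-1.5997, -0.4595]  x^+=[4.1937, 1.5365]  P^+=[0.1813 0.0066; 0.0066 0.2165]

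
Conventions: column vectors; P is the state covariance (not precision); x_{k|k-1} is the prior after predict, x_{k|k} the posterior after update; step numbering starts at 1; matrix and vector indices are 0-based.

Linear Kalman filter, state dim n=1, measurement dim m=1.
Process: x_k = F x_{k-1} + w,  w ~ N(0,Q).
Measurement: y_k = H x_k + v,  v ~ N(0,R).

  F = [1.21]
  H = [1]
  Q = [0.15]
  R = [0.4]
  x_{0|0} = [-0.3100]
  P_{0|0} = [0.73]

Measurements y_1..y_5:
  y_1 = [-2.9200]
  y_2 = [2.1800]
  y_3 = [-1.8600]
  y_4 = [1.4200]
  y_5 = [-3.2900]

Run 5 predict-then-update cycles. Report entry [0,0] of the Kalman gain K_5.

K[0,0] = 0.5391

step 1: x^-=[-0.3751]  P^-=[1.2188]  S=[1.6188]  K=[0.7529]  nu=[-2.5449]  x^+=[-2.2912]  P^+=[0.3012]
step 2: x^-=[-2.7723]  P^-=[0.5909]  S=[0.9909]  K=[0.5963]  nu=[4.9523]  x^+=[0.1809]  P^+=[0.2385]
step 3: x^-=[0.2189]  P^-=[0.4992]  S=[0.8992]  K=[0.5552]  nu=[-2.0789]  x^+=[-0.9352]  P^+=[0.2221]
step 4: x^-=[-1.1316]  P^-=[0.4751]  S=[0.8751]  K=[0.5429]  nu=[2.5516]  x^+=[0.2537]  P^+=[0.2172]
step 5: x^-=[0.3070]  P^-=[0.4680]  S=[0.8680]  K=[0.5391]  nu=[-3.5970]  x^+=[-1.6323]  P^+=[0.2157]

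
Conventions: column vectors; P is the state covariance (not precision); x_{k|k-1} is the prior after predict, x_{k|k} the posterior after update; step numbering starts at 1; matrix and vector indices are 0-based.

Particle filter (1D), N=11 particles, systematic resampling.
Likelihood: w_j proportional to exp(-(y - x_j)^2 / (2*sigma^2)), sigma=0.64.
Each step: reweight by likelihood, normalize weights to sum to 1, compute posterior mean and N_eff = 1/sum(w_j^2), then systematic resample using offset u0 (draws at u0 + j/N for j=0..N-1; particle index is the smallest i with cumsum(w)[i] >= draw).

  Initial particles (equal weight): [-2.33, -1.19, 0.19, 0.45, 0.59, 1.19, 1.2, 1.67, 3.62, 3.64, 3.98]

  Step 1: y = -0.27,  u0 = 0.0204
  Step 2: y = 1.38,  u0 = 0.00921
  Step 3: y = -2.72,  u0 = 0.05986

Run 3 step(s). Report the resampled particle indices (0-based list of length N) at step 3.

step 1: w=[0.0025, 0.1599, 0.3470, 0.2386, 0.1821, 0.0333, 0.0321, 0.0045, 0.0000, 0.0000, 0.0000]  mean=0.1704  Neff=4.1984  idx=[1, 1, 2, 2, 2, 2, 3, 3, 3, 4, 4]
step 2: w=[0.0001, 0.0001, 0.0660, 0.0660, 0.0660, 0.0660, 0.1294, 0.1294, 0.1294, 0.1737, 0.1737]  mean=0.4296  Neff=7.8116  idx=[2, 3, 4, 6, 6, 7, 8, 8, 9, 10, 10]
step 3: w=[0.2584, 0.2584, 0.2584, 0.0375, 0.0375, 0.0375, 0.0375, 0.0375, 0.0124, 0.0124, 0.0124]  mean=0.2537  Neff=4.8119  idx=[0, 0, 0, 1, 1, 1, 2, 2, 3, 5, 8]

resampled_idx = [0, 0, 0, 1, 1, 1, 2, 2, 3, 5, 8]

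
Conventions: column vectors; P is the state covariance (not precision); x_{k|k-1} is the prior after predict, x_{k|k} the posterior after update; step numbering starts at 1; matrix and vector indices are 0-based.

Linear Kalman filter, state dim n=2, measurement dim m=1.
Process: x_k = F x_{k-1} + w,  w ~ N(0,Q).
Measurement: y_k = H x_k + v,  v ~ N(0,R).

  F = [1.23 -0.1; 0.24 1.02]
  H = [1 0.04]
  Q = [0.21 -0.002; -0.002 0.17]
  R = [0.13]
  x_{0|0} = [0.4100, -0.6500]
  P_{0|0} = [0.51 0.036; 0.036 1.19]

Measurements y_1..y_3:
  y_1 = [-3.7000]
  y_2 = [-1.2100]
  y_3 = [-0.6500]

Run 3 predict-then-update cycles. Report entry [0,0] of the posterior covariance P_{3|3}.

step 1: x^-=[0.5693, -0.5646]  P^-=[0.9846 0.0715; 0.0715 1.4551]  S=[1.1227]  K=[0.8796; 0.1155]  nu=[-4.2467]  x^+=[-3.1660, -1.0551]  P^+=[0.1160 -0.0426; -0.0426 1.4401]
step 2: x^-=[-3.7887, -1.8361]  P^-=[0.4104 -0.1670; -0.1670 1.6541]  S=[0.5297]  K=[0.7622; -0.1904]  nu=[2.6522]  x^+=[-1.7672, -2.3411]  P^+=[0.1027 -0.0902; -0.0902 1.6349]
step 3: x^-=[-1.9396, -2.8121]  P^-=[0.4039 -0.2494; -0.2494 1.8327]  S=[0.5169]  K=[0.7621; -0.3407]  nu=[1.4020]  x^+=[-0.8710, -3.2897]  P^+=[0.1037 -0.1152; -0.1152 1.7727]

P_post[0,0] = 0.1037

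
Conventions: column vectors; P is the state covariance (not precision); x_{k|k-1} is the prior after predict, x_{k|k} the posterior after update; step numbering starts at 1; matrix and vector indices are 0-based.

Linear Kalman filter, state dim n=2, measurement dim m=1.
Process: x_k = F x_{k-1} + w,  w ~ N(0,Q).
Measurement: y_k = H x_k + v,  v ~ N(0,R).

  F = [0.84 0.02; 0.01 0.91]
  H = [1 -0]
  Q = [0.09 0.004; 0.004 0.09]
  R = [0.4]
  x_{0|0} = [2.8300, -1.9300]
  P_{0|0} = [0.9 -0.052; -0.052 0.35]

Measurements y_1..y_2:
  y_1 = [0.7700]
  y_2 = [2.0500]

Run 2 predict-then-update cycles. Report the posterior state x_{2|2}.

step 1: x^-=[2.3386, -1.7280]  P^-=[0.7234 -0.0218; -0.0218 0.3790]  S=[1.1234]  K=[0.6439; -0.0194]  nu=[-1.5686]  x^+=[1.3285, -1.6975]  P^+=[0.2576 -0.0078; -0.0078 0.3786]
step 2: x^-=[1.0820, -1.5315]  P^-=[0.2716 0.0071; 0.0071 0.4034]  S=[0.6716]  K=[0.4044; 0.0106]  nu=[0.9680]  x^+=[1.4735, -1.5212]  P^+=[0.1618 0.0042; 0.0042 0.4033]

x_post = [1.4735, -1.5212]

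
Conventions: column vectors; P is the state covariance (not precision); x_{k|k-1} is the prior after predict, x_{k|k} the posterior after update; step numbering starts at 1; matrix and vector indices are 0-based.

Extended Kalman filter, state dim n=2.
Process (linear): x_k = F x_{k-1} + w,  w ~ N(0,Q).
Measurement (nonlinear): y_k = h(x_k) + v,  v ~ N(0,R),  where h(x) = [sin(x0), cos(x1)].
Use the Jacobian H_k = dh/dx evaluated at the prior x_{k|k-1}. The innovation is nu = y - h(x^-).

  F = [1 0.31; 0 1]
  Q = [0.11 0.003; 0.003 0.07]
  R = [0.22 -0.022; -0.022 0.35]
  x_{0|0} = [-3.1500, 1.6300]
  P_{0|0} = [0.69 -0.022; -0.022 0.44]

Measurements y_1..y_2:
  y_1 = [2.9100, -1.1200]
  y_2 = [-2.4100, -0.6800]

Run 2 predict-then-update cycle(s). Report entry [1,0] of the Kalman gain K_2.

step 1: x^-=[-2.6447, 1.6300]  P^-=[0.8286 0.1174; 0.1174 0.5100]  H_jac=[-0.8791 0.0000; 0.0000 -0.9982]  S=[0.8603 0.0810; 0.0810 0.8582]  K=[-0.8413 -0.0571; -0.0647 -0.5871]  nu=[3.3867, -1.0608]  x^+=[-5.4333, 2.0338]  P^+=[0.2091 0.0015; 0.0015 0.2044]
step 2: x^-=[-4.8028, 2.0338]  P^-=[0.3397 0.0679; 0.0679 0.2744]  H_jac=[0.0903 0.0000; 0.0000 -0.8947]  S=[0.2228 -0.0275; -0.0275 0.5697]  K=[0.1253 -0.1005; -0.0258 -0.4322]  nu=[-3.4059, -0.2333]  x^+=[-5.2062, 2.2226]  P^+=[0.3297 0.0424; 0.0424 0.1685]

K[1,0] = -0.0258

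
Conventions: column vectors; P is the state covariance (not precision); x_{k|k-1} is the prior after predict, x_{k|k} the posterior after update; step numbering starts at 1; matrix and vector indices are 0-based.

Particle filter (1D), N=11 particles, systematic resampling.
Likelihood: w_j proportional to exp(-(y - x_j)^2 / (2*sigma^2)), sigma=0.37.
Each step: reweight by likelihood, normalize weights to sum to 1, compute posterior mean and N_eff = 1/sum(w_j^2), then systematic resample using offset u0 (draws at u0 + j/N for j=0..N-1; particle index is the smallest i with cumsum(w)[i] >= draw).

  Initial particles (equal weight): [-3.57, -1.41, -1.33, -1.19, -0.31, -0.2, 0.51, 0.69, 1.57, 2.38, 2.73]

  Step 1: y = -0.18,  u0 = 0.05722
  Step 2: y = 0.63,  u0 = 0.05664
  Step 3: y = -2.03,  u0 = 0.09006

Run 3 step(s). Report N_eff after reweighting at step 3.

step 1: w=[0.0000, 0.0018, 0.0036, 0.0109, 0.4247, 0.4511, 0.0794, 0.0285, 0.0000, 0.0000, 0.0000]  mean=-0.1820  Neff=2.5566  idx=[4, 4, 4, 4, 4, 5, 5, 5, 5, 5, 6]
step 2: w=[0.0256, 0.0256, 0.0256, 0.0256, 0.0256, 0.0521, 0.0521, 0.0521, 0.0521, 0.0521, 0.6117]  mean=0.2202  Neff=2.5574  idx=[2, 5, 7, 8, 10, 10, 10, 10, 10, 10, 10]
step 3: w=[0.5812, 0.1396, 0.1396, 0.1396, 0.0000, 0.0000, 0.0000, 0.0000, 0.0000, 0.0000, 0.0000]  mean=-0.2639  Neff=2.5238  idx=[0, 0, 0, 0, 0, 0, 1, 2, 2, 3, 3]

N_eff = 2.5238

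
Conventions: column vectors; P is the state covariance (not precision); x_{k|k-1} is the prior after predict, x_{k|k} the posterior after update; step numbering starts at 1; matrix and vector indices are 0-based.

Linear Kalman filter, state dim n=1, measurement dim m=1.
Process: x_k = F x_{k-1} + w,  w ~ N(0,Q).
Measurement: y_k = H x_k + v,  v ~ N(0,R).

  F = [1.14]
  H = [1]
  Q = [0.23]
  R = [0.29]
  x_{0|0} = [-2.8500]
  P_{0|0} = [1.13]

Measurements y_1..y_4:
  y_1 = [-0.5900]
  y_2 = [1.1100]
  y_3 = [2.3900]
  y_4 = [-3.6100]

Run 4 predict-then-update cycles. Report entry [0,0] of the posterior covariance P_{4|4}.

step 1: x^-=[-3.2490]  P^-=[1.6985]  S=[1.9885]  K=[0.8542]  nu=[2.6590]  x^+=[-0.9778]  P^+=[0.2477]
step 2: x^-=[-1.1147]  P^-=[0.5519]  S=[0.8419]  K=[0.6555]  nu=[2.2247]  x^+=[0.3437]  P^+=[0.1901]
step 3: x^-=[0.3918]  P^-=[0.4771]  S=[0.7671]  K=[0.6219]  nu=[1.9982]  x^+=[1.6346]  P^+=[0.1804]
step 4: x^-=[1.8634]  P^-=[0.4644]  S=[0.7544]  K=[0.6156]  nu=[-5.4734]  x^+=[-1.5060]  P^+=[0.1785]

P_post[0,0] = 0.1785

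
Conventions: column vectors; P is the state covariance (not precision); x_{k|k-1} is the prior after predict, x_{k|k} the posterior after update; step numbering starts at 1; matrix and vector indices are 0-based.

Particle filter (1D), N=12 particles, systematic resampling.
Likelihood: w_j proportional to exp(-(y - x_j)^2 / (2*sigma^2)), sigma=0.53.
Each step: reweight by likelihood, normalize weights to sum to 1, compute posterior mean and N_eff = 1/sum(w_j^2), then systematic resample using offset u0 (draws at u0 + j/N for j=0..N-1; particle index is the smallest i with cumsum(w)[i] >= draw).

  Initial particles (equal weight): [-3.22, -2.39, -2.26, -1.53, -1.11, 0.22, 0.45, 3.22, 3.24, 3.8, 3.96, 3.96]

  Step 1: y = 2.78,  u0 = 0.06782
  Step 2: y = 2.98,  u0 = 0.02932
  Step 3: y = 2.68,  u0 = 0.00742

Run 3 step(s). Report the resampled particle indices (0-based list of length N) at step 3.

resampled_idx = [0, 0, 1, 2, 3, 4, 5, 6, 7, 8, 9, 10]

step 1: w=[0.0000, 0.0000, 0.0000, 0.0000, 0.0000, 0.0000, 0.0000, 0.4121, 0.3991, 0.0913, 0.0488, 0.0488]  mean=3.3530  Neff=2.9228  idx=[7, 7, 7, 7, 7, 8, 8, 8, 8, 9, 9, 11]
step 2: w=[0.1020, 0.1020, 0.1020, 0.1020, 0.1020, 0.1002, 0.1002, 0.1002, 0.1002, 0.0342, 0.0342, 0.0205]  mean=3.2828  Neff=10.5244  idx=[0, 1, 1, 2, 3, 4, 5, 6, 6, 7, 8, 10]
step 3: w=[0.0910, 0.0910, 0.0910, 0.0910, 0.0910, 0.0910, 0.0875, 0.0875, 0.0875, 0.0875, 0.0875, 0.0164]  mean=3.2383  Neff=11.3309  idx=[0, 0, 1, 2, 3, 4, 5, 6, 7, 8, 9, 10]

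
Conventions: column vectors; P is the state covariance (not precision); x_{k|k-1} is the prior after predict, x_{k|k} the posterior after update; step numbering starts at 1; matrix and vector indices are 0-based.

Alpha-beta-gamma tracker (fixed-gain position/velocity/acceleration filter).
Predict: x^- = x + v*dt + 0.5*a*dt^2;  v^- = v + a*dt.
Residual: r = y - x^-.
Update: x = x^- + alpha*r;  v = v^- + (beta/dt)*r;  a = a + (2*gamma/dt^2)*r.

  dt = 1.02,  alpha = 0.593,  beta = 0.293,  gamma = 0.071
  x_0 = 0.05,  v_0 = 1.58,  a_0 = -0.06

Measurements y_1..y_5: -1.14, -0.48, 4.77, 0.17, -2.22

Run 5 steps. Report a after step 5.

step 1: x_pred=1.6304  r=-2.7704  x^+=-0.0125  v^+=0.7230  a^+=-0.4381
step 2: x_pred=0.4971  r=-0.9771  x^+=-0.0823  v^+=-0.0046  a^+=-0.5715
step 3: x_pred=-0.3843  r=5.1543  x^+=2.6722  v^+=0.8931  a^+=0.1320
step 4: x_pred=3.6519  r=-3.4819  x^+=1.5871  v^+=0.0276  a^+=-0.3432
step 5: x_pred=1.4367  r=-3.6567  x^+=-0.7317  v^+=-1.3729  a^+=-0.8423

a_post = -0.8423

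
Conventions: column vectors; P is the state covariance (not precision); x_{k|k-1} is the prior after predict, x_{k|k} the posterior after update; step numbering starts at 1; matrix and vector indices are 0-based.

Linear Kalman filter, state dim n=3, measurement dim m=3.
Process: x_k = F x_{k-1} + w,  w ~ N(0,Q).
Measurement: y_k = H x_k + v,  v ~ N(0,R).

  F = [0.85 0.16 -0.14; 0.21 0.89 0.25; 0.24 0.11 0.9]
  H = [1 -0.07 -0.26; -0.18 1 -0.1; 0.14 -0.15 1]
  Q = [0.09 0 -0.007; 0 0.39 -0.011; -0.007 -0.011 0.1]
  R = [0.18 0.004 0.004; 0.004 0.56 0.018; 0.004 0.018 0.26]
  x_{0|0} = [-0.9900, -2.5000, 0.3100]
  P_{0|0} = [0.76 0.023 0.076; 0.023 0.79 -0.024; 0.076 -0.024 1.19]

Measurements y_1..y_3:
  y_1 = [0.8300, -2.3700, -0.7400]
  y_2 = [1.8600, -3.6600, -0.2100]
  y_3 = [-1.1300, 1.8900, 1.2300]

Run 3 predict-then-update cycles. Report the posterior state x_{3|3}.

x_post = [-0.2015, -0.2022, 0.2677]

step 1: x^-=[-1.2849, -2.3554, -0.2336]  P^-=[0.6719 0.2406 0.0675; 0.2406 1.1295 0.3769; 0.0675 0.3769 1.1465]  S=[0.8798 -0.0215 -0.1732; -0.0215 1.5632 0.1266; -0.1732 0.1266 1.3409]  K=[0.7628 0.0677 0.1858; 0.1144 0.6616 0.1322; -0.1334 0.0938 0.7939]  nu=[1.8893, -0.2692, -0.6798]  x^+=[0.0117, -2.4072, -1.0507]  P^+=[0.1547 0.0764 0.0424; 0.0764 0.3967 0.0955; 0.0424 0.0955 0.2160]
step 2: x^-=[-0.2281, -2.4026, -1.2076]  P^-=[0.2226 0.1366 0.0577; 0.1366 0.8000 0.1920; 0.0577 0.1920 0.3299]  S=[0.3867 0.0031 -0.0144; 0.0031 1.2850 0.0659; -0.0144 0.0659 0.5651]  K=[0.5163 0.0628 0.1268; 0.0780 0.5834 0.0952; -0.0882 0.0885 0.5346]  nu=[1.6060, -1.4192, 0.6691]  x^+=[0.5967, -3.0416, -1.1171]  P^+=[0.1060 0.0617 0.0306; 0.0617 0.3477 0.0791; 0.0306 0.0791 0.1478]
step 3: x^-=[0.1769, -2.8610, -1.1968]  P^-=[0.1843 0.1109 0.0428; 0.1109 0.7408 0.1494; 0.0428 0.1494 0.2622]  S=[0.3533 -0.0020 -0.0117; -0.0020 1.2412 0.0379; -0.0117 0.0379 0.5050]  K=[0.4721 0.0566 0.1096; 0.0625 0.5669 0.0655; -0.0851 0.0783 0.4788]  nu=[-1.8184, 4.6632, 1.9729]  x^+=[-0.2015, -0.2022, 0.2677]  P^+=[0.0964 0.0555 0.0262; 0.0555 0.3359 0.0701; 0.0262 0.0701 0.1324]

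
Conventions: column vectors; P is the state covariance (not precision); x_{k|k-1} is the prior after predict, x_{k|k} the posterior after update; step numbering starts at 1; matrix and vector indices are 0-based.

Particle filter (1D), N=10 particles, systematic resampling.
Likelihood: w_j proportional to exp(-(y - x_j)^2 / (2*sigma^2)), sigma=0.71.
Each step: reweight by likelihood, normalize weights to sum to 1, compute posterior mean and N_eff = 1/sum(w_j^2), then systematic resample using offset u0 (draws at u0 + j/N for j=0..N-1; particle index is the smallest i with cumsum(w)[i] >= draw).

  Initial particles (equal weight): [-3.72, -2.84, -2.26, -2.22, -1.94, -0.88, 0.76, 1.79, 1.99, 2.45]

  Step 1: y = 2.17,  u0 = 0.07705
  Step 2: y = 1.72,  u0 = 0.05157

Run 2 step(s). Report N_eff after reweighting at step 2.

N_eff = 9.6086

step 1: w=[0.0000, 0.0000, 0.0000, 0.0000, 0.0000, 0.0000, 0.0480, 0.2989, 0.3340, 0.3191]  mean=2.0179  Neff=3.2787  idx=[7, 7, 7, 8, 8, 8, 8, 9, 9, 9]
step 2: w=[0.1174, 0.1174, 0.1174, 0.1098, 0.1098, 0.1098, 0.1098, 0.0696, 0.0696, 0.0696]  mean=2.0155  Neff=9.6086  idx=[0, 1, 2, 2, 3, 4, 5, 6, 7, 9]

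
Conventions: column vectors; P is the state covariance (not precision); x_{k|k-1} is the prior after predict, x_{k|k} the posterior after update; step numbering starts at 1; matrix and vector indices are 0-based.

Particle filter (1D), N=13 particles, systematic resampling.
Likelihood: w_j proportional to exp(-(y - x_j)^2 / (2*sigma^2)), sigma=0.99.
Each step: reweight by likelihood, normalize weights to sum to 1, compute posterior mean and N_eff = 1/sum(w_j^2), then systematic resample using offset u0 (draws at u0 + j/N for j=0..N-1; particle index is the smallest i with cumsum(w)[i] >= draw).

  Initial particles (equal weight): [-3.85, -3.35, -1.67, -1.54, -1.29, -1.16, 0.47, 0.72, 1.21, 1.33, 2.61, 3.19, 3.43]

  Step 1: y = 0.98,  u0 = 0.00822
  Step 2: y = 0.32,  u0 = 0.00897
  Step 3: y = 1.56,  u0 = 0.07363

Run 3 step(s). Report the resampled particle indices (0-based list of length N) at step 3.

resampled_idx = [2, 3, 4, 5, 6, 7, 8, 9, 10, 10, 11, 12, 12]

step 1: w=[0.0000, 0.0000, 0.0064, 0.0089, 0.0165, 0.0221, 0.2000, 0.2207, 0.2223, 0.2146, 0.0589, 0.0189, 0.0107]  mean=0.9867  Neff=5.2908  idx=[3, 6, 6, 6, 7, 7, 7, 8, 8, 9, 9, 9, 10]
step 2: w=[0.0188, 0.1088, 0.1088, 0.1088, 0.1014, 0.1014, 0.1014, 0.0735, 0.0735, 0.0654, 0.0654, 0.0654, 0.0076]  mean=0.8018  Neff=11.0657  idx=[0, 1, 2, 3, 3, 4, 5, 5, 6, 7, 8, 9, 11]
step 3: w=[0.0008, 0.0619, 0.0619, 0.0619, 0.0619, 0.0792, 0.0792, 0.0792, 0.0792, 0.1067, 0.1067, 0.1105, 0.1105]  mean=0.8956  Neff=11.4075  idx=[2, 3, 4, 5, 6, 7, 8, 9, 10, 10, 11, 12, 12]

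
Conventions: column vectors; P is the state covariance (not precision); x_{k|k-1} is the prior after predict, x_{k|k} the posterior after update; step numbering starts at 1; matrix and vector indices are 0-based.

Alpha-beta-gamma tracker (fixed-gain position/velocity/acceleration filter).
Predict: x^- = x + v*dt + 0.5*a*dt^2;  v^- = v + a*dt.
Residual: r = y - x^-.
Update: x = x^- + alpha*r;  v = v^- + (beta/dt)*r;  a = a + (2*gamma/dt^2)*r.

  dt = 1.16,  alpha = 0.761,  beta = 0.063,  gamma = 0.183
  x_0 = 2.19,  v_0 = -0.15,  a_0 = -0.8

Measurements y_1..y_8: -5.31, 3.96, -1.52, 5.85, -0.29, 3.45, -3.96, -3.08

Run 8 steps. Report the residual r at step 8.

resid = -9.9252

step 1: x_pred=1.4778  r=-6.7878  x^+=-3.6877  v^+=-1.4466  a^+=-2.6463
step 2: x_pred=-7.1462  r=11.1062  x^+=1.3056  v^+=-3.9131  a^+=0.3746
step 3: x_pred=-2.9816  r=1.4616  x^+=-1.8693  v^+=-3.3992  a^+=0.7722
step 4: x_pred=-5.2929  r=11.1429  x^+=3.1869  v^+=-1.8983  a^+=3.8030
step 5: x_pred=3.5435  r=-3.8335  x^+=0.6262  v^+=2.3050  a^+=2.7603
step 6: x_pred=5.1571  r=-1.7071  x^+=3.8580  v^+=5.4142  a^+=2.2960
step 7: x_pred=11.6832  r=-15.6432  x^+=-0.2213  v^+=7.2279  a^+=-1.9589
step 8: x_pred=6.8452  r=-9.9252  x^+=-0.7079  v^+=4.4165  a^+=-4.6586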